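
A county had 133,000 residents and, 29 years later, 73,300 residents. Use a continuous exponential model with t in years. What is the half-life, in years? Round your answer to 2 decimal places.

r = ln(73300/133000) / 29 = ln(0.55113) / 29 ≈ -0.020544 per year
half-life = ln 2 / |r| = 0.69315 / 0.020544

half-life ≈ 33.74 years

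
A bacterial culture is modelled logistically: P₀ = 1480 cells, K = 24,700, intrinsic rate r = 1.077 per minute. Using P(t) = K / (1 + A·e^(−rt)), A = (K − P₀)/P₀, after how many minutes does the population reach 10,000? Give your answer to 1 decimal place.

t ≈ 2.2 minutes

A = (24700 − 1480)/1480 = 15.68919
10000 = 24700/(1 + 15.68919·e^(−1.077t)) → 1 + 15.68919·e^(−1.077t) = 2.47
e^(−1.077t) = 0.093695 → t = ln(10.67292)/1.077 = 2.36771/1.077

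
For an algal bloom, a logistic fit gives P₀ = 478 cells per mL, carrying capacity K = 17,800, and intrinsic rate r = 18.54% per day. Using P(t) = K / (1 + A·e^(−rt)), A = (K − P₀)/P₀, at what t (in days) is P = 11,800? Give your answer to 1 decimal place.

t ≈ 23.0 days

A = (17800 − 478)/478 = 36.23849
11800 = 17800/(1 + 36.23849·e^(−0.1854t)) → 1 + 36.23849·e^(−0.1854t) = 1.50847
e^(−0.1854t) = 0.014031 → t = ln(71.26904)/0.1854 = 4.26646/0.1854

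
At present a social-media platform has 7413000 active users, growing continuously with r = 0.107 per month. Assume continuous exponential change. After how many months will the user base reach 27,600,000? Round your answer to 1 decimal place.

27600000 = 7413000 · e^(0.107·t)
t = ln(27600000/7413000) / 0.107 = ln(3.72319) / 0.107 = 1.31458 / 0.107

t ≈ 12.3 months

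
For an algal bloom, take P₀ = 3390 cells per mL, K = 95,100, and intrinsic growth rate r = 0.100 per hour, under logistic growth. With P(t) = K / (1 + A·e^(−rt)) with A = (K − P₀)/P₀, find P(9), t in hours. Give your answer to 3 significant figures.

A = (95100 − 3390)/3390 = 27.0531
P(9) = 95100 / (1 + 27.0531·e^(−0.1·9)) = 95100 / (1 + 27.0531·0.40657)
= 95100 / 11.99897 ≈ 7925.68

≈ 7,930 cells per mL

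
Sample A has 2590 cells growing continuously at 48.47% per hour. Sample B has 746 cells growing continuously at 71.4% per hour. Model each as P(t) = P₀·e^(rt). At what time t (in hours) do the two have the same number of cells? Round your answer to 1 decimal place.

2590·e^(0.4847t) = 746·e^(0.714t)
2590/746 = e^((0.714 − 0.4847)t) → ln(3.47185) = 0.2293·t
t = 1.24469 / 0.2293

t ≈ 5.4 hours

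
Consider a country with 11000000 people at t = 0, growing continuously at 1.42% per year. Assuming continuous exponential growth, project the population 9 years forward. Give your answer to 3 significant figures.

P(9) = 11000000 · e^(0.0142·9) = 11000000 · e^(0.1278)
= 11000000 · 1.13633 ≈ 12499582.86

≈ 12,500,000 people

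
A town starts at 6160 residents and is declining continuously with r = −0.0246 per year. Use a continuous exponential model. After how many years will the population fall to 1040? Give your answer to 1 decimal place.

t ≈ 72.3 years

1040 = 6160 · e^(-0.0246·t)
t = ln(1040/6160) / -0.0246 = ln(0.16883) / -0.0246 = -1.77886 / -0.0246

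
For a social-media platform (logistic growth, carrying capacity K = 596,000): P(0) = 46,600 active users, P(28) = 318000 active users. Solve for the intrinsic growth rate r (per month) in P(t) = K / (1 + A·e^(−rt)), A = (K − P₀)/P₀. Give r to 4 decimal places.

A = (596000 − 46600)/46600 = 11.7897
318000 = 596000/(1 + 11.7897·e^(−r·28)) → e^(−28r) = (1.87421 − 1)/11.7897 = 0.074151
r = −ln(0.074151)/28 = 2.60166/28

r ≈ 0.0929 per month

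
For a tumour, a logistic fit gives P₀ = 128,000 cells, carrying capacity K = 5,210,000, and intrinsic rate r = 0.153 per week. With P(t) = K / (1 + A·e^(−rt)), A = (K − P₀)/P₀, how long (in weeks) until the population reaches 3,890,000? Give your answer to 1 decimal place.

t ≈ 31.1 weeks

A = (5210000 − 128000)/128000 = 39.70312
3890000 = 5210000/(1 + 39.70312·e^(−0.153t)) → 1 + 39.70312·e^(−0.153t) = 1.33933
e^(−0.153t) = 0.008547 → t = ln(117.00391)/0.153 = 4.76221/0.153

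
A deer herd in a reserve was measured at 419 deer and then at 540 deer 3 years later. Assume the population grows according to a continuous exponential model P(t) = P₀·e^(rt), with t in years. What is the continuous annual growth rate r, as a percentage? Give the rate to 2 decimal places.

r ≈ 8.46% per year

540 = 419 · e^(r·3)
e^(3r) = 540/419 = 1.28878
r = ln(1.28878) / 3 = 0.2537 / 3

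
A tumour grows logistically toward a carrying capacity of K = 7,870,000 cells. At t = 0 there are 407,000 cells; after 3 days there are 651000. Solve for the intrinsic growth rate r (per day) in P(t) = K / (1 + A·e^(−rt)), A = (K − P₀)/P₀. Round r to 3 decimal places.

A = (7870000 − 407000)/407000 = 18.33661
651000 = 7870000/(1 + 18.33661·e^(−r·3)) → e^(−3r) = (12.08909 − 1)/18.33661 = 0.604752
r = −ln(0.604752)/3 = 0.50294/3

r ≈ 0.168 per day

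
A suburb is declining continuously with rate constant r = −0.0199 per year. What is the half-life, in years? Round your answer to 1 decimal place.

half-life = ln(2) / |r| = 0.69315 / 0.0199

half-life ≈ 34.8 years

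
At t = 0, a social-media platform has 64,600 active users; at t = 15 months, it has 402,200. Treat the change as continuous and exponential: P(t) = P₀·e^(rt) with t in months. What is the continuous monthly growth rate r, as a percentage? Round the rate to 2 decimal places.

r ≈ 12.19% per month

402200 = 64600 · e^(r·15)
e^(15r) = 402200/64600 = 6.22601
r = ln(6.22601) / 15 = 1.82874 / 15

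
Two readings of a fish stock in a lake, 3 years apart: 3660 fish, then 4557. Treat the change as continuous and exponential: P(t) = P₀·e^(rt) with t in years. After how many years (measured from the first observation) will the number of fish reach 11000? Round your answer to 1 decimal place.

r = ln(4557/3660) / 3 ≈ 0.073067 per year
t = ln(11000/3660) / r = 1.10043 / 0.073067 ≈ 15.061

t ≈ 15.1 years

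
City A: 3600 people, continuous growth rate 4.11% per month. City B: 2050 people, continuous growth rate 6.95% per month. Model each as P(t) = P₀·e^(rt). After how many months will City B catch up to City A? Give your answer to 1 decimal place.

3600·e^(0.0411t) = 2050·e^(0.0695t)
3600/2050 = e^((0.0695 − 0.0411)t) → ln(1.7561) = 0.0284·t
t = 0.56309 / 0.0284

t ≈ 19.8 months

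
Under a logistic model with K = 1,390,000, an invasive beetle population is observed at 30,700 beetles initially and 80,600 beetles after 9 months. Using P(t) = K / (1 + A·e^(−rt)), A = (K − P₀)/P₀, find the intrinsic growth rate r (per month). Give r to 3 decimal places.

r ≈ 0.111 per month

A = (1390000 − 30700)/30700 = 44.27687
80600 = 1390000/(1 + 44.27687·e^(−r·9)) → e^(−9r) = (17.24566 − 1)/44.27687 = 0.366911
r = −ln(0.366911)/9 = 1.00264/9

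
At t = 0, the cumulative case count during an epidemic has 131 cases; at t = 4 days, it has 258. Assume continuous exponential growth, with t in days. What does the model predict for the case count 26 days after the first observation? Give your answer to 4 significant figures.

r = ln(258/131) / 4 ≈ 0.169441 per day
P(26) = 131 · e^(0.169441·26) = 131 · 81.89637 ≈ 10728.42

≈ 10,730 cases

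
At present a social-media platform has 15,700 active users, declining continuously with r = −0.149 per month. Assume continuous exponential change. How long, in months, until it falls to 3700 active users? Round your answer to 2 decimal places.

t ≈ 9.70 months

3700 = 15700 · e^(-0.149·t)
t = ln(3700/15700) / -0.149 = ln(0.23567) / -0.149 = -1.44533 / -0.149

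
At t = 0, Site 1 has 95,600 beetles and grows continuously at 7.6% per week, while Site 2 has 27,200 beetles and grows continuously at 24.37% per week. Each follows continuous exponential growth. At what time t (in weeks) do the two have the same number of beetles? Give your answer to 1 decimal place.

t ≈ 7.5 weeks

95600·e^(0.076t) = 27200·e^(0.2437t)
95600/27200 = e^((0.2437 − 0.076)t) → ln(3.51471) = 0.1677·t
t = 1.25696 / 0.1677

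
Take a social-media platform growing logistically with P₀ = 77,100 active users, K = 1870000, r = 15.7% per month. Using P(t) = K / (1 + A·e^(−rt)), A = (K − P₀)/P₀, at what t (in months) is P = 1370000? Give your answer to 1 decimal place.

A = (1870000 − 77100)/77100 = 23.25422
1370000 = 1870000/(1 + 23.25422·e^(−0.157t)) → 1 + 23.25422·e^(−0.157t) = 1.36496
e^(−0.157t) = 0.015695 → t = ln(63.71655)/0.157 = 4.15444/0.157

t ≈ 26.5 months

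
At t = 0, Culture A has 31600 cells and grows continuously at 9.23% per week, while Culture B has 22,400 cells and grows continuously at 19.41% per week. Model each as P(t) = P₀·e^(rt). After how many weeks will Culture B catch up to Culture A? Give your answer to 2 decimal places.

31600·e^(0.0923t) = 22400·e^(0.1941t)
31600/22400 = e^((0.1941 − 0.0923)t) → ln(1.41071) = 0.1018·t
t = 0.3441 / 0.1018

t ≈ 3.38 weeks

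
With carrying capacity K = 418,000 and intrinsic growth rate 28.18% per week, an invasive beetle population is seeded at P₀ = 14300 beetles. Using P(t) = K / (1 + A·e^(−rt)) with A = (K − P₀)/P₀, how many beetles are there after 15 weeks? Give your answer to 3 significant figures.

A = (418000 − 14300)/14300 = 28.23077
P(15) = 418000 / (1 + 28.23077·e^(−0.2818·15)) = 418000 / (1 + 28.23077·0.014596)
= 418000 / 1.41206 ≈ 296021.52

≈ 296,000 beetles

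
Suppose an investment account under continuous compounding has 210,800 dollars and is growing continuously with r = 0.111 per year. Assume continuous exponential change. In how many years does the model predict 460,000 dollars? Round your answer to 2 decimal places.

460000 = 210800 · e^(0.111·t)
t = ln(460000/210800) / 0.111 = ln(2.18216) / 0.111 = 0.78032 / 0.111

t ≈ 7.03 years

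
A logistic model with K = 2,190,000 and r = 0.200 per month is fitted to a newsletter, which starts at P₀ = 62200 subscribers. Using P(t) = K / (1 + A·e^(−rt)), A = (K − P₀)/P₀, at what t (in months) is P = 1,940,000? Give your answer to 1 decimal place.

t ≈ 27.9 months

A = (2190000 − 62200)/62200 = 34.209
1940000 = 2190000/(1 + 34.209·e^(−0.2t)) → 1 + 34.209·e^(−0.2t) = 1.12887
e^(−0.2t) = 0.003767 → t = ln(265.46186)/0.2 = 5.58147/0.2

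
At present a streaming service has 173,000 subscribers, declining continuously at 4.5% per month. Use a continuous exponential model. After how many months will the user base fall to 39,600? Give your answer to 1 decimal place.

t ≈ 32.8 months

39600 = 173000 · e^(-0.045·t)
t = ln(39600/173000) / -0.045 = ln(0.2289) / -0.045 = -1.47446 / -0.045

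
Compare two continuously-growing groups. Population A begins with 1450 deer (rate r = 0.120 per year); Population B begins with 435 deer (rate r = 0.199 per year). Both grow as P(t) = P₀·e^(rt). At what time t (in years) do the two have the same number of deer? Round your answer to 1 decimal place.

t ≈ 15.2 years

1450·e^(0.12t) = 435·e^(0.199t)
1450/435 = e^((0.199 − 0.12)t) → ln(3.33333) = 0.079·t
t = 1.20397 / 0.079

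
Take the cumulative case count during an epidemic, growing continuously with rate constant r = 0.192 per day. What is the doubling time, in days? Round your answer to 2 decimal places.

doubling time ≈ 3.61 days

doubling time = ln(2) / |r| = 0.69315 / 0.192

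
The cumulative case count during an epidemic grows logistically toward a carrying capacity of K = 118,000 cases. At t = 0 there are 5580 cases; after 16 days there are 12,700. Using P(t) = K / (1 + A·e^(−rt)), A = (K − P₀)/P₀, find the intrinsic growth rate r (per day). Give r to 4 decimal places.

A = (118000 − 5580)/5580 = 20.14695
12700 = 118000/(1 + 20.14695·e^(−r·16)) → e^(−16r) = (9.29134 − 1)/20.14695 = 0.411543
r = −ln(0.411543)/16 = 0.88784/16

r ≈ 0.0555 per day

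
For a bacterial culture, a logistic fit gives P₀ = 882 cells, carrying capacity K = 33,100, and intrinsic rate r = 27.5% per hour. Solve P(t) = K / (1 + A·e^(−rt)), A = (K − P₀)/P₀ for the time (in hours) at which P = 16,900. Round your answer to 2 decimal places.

A = (33100 − 882)/882 = 36.52834
16900 = 33100/(1 + 36.52834·e^(−0.275t)) → 1 + 36.52834·e^(−0.275t) = 1.95858
e^(−0.275t) = 0.026242 → t = ln(38.10673)/0.275 = 3.64039/0.275

t ≈ 13.24 hours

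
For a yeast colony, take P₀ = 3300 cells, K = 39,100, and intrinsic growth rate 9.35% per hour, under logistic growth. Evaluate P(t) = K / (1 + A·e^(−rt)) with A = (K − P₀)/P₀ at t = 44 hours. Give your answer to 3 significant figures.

≈ 33,200 cells

A = (39100 − 3300)/3300 = 10.84848
P(44) = 39100 / (1 + 10.84848·e^(−0.0935·44)) = 39100 / (1 + 10.84848·0.016342)
= 39100 / 1.17729 ≈ 33211.9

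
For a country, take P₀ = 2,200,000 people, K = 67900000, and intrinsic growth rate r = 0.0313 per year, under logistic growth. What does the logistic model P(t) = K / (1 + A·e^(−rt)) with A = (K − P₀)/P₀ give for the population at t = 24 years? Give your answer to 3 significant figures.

A = (67900000 − 2200000)/2200000 = 29.86364
P(24) = 67900000 / (1 + 29.86364·e^(−0.0313·24)) = 67900000 / (1 + 29.86364·0.4718)
= 67900000 / 15.08967 ≈ 4499768.49

≈ 4,500,000 people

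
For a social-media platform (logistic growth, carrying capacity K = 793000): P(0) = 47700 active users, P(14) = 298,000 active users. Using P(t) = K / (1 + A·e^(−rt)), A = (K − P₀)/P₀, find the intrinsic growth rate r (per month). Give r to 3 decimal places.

r ≈ 0.160 per month

A = (793000 − 47700)/47700 = 15.62474
298000 = 793000/(1 + 15.62474·e^(−r·14)) → e^(−14r) = (2.66107 − 1)/15.62474 = 0.106311
r = −ln(0.106311)/14 = 2.24139/14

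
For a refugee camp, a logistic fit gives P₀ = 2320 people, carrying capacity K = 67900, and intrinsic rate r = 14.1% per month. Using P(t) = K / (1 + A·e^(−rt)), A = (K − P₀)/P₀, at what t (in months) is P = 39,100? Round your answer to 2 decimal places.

A = (67900 − 2320)/2320 = 28.26724
39100 = 67900/(1 + 28.26724·e^(−0.141t)) → 1 + 28.26724·e^(−0.141t) = 1.73657
e^(−0.141t) = 0.026057 → t = ln(38.37671)/0.141 = 3.64745/0.141

t ≈ 25.87 months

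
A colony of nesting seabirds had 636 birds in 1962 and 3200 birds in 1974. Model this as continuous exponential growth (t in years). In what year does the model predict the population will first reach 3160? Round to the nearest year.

year 1974

r = ln(3200/636) / 12 = 1.61571/12 ≈ 0.134642 per year
t = ln(3160/636) / r = 1.60313/0.134642 ≈ 11.91 years after 1962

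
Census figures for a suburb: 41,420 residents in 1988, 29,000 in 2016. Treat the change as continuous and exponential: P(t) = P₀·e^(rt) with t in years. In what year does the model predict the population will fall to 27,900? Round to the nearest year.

year 2019

r = ln(29000/41420) / 28 = -0.35647/28 ≈ -0.012731 per year
t = ln(27900/41420) / r = -0.39514/-0.012731 ≈ 31.04 years after 1988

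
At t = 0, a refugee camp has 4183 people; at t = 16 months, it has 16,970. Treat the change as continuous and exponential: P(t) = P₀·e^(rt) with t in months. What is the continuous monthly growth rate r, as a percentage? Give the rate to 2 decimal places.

r ≈ 8.75% per month

16970 = 4183 · e^(r·16)
e^(16r) = 16970/4183 = 4.0569
r = ln(4.0569) / 16 = 1.40042 / 16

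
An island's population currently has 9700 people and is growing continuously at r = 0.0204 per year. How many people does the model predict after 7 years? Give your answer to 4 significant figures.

≈ 11,190 people

P(7) = 9700 · e^(0.0204·7) = 9700 · e^(0.1428)
= 9700 · 1.1535 ≈ 11188.94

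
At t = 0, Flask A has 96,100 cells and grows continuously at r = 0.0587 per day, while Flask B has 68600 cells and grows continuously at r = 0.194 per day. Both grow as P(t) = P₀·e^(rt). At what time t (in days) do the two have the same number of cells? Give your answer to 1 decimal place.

t ≈ 2.5 days

96100·e^(0.0587t) = 68600·e^(0.194t)
96100/68600 = e^((0.194 − 0.0587)t) → ln(1.40087) = 0.1353·t
t = 0.3371 / 0.1353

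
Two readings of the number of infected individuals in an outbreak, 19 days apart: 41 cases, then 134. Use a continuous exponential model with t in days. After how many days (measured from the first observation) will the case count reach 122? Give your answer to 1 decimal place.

t ≈ 17.5 days

r = ln(134/41) / 19 ≈ 0.06233 per day
t = ln(122/41) / r = 1.09045 / 0.06233 ≈ 17.495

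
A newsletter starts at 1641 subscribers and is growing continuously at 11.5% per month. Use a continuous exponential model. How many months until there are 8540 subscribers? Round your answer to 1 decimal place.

8540 = 1641 · e^(0.115·t)
t = ln(8540/1641) / 0.115 = ln(5.20414) / 0.115 = 1.64946 / 0.115

t ≈ 14.3 months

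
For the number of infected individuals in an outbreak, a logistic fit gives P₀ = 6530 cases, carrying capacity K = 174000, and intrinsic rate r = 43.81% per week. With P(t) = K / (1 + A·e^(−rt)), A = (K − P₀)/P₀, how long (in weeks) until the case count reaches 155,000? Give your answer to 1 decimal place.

t ≈ 12.2 weeks

A = (174000 − 6530)/6530 = 25.64625
155000 = 174000/(1 + 25.64625·e^(−0.4381t)) → 1 + 25.64625·e^(−0.4381t) = 1.12258
e^(−0.4381t) = 0.00478 → t = ln(209.21939)/0.4381 = 5.34338/0.4381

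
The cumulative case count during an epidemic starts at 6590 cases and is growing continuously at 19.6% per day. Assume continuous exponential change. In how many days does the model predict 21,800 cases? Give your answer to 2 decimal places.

21800 = 6590 · e^(0.196·t)
t = ln(21800/6590) / 0.196 = ln(3.30804) / 0.196 = 1.19636 / 0.196

t ≈ 6.10 days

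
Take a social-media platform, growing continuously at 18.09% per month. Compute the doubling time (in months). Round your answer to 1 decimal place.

doubling time ≈ 3.8 months

doubling time = ln(2) / |r| = 0.69315 / 0.1809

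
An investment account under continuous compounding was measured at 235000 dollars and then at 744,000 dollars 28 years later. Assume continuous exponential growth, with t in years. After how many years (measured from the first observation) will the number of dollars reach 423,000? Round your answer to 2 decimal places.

t ≈ 14.28 years

r = ln(744000/235000) / 28 ≈ 0.041159 per year
t = ln(423000/235000) / r = 0.58779 / 0.041159 ≈ 14.281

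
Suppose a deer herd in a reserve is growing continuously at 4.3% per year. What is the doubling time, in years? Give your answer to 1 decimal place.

doubling time = ln(2) / |r| = 0.69315 / 0.043

doubling time ≈ 16.1 years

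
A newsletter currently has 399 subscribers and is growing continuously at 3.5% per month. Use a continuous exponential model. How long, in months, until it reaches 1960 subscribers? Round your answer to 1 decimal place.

t ≈ 45.5 months

1960 = 399 · e^(0.035·t)
t = ln(1960/399) / 0.035 = ln(4.91228) / 0.035 = 1.59174 / 0.035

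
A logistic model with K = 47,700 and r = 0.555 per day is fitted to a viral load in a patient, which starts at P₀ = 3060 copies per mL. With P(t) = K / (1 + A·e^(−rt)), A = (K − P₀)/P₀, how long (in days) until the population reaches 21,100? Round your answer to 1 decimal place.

A = (47700 − 3060)/3060 = 14.58824
21100 = 47700/(1 + 14.58824·e^(−0.555t)) → 1 + 14.58824·e^(−0.555t) = 2.26066
e^(−0.555t) = 0.086416 → t = ln(11.57187)/0.555 = 2.44858/0.555

t ≈ 4.4 days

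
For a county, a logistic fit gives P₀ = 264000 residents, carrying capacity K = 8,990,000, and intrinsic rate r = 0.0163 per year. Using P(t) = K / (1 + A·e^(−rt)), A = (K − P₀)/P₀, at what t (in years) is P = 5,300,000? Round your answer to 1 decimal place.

t ≈ 236.8 years

A = (8990000 − 264000)/264000 = 33.05303
5300000 = 8990000/(1 + 33.05303·e^(−0.0163t)) → 1 + 33.05303·e^(−0.0163t) = 1.69623
e^(−0.0163t) = 0.021064 → t = ln(47.47454)/0.0163 = 3.86019/0.0163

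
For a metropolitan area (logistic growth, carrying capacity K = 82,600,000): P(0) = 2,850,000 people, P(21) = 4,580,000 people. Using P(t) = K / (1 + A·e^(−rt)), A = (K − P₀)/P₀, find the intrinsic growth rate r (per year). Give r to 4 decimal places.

A = (82600000 − 2850000)/2850000 = 27.98246
4580000 = 82600000/(1 + 27.98246·e^(−r·21)) → e^(−21r) = (18.03493 − 1)/27.98246 = 0.608772
r = −ln(0.608772)/21 = 0.49631/21

r ≈ 0.0236 per year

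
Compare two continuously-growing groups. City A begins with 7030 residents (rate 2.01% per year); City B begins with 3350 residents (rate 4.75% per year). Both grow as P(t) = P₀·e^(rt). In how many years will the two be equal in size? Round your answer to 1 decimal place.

t ≈ 27.1 years

7030·e^(0.0201t) = 3350·e^(0.0475t)
7030/3350 = e^((0.0475 − 0.0201)t) → ln(2.09851) = 0.0274·t
t = 0.74123 / 0.0274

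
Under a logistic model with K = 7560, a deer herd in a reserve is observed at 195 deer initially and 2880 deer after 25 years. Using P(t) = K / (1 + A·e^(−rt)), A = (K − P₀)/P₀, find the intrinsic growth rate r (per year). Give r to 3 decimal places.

A = (7560 − 195)/195 = 37.76923
2880 = 7560/(1 + 37.76923·e^(−r·25)) → e^(−25r) = (2.625 − 1)/37.76923 = 0.043024
r = −ln(0.043024)/25 = 3.14599/25

r ≈ 0.126 per year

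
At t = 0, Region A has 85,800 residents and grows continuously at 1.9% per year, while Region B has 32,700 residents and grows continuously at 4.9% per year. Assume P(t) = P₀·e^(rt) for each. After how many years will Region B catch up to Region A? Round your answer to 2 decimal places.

85800·e^(0.019t) = 32700·e^(0.049t)
85800/32700 = e^((0.049 − 0.019)t) → ln(2.62385) = 0.03·t
t = 0.96464 / 0.03

t ≈ 32.15 years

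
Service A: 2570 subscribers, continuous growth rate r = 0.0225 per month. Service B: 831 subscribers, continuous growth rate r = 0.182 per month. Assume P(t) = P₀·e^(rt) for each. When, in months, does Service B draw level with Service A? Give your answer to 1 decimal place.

2570·e^(0.0225t) = 831·e^(0.182t)
2570/831 = e^((0.182 − 0.0225)t) → ln(3.09266) = 0.1595·t
t = 1.12903 / 0.1595

t ≈ 7.1 months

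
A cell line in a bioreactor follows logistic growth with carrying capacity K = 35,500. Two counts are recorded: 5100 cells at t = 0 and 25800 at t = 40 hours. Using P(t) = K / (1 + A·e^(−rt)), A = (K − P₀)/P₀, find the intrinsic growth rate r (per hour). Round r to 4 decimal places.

A = (35500 − 5100)/5100 = 5.96078
25800 = 35500/(1 + 5.96078·e^(−r·40)) → e^(−40r) = (1.37597 − 1)/5.96078 = 0.063074
r = −ln(0.063074)/40 = 2.76345/40

r ≈ 0.0691 per hour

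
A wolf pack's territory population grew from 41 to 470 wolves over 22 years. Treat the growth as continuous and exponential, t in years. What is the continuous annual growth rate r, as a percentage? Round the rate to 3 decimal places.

470 = 41 · e^(r·22)
e^(22r) = 470/41 = 11.46341
r = ln(11.46341) / 22 = 2.43916 / 22

r ≈ 11.087% per year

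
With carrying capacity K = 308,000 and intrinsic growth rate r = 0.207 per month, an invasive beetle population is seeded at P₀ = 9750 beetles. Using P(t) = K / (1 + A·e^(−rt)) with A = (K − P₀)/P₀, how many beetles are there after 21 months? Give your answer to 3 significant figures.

≈ 221,000 beetles

A = (308000 − 9750)/9750 = 30.58974
P(21) = 308000 / (1 + 30.58974·e^(−0.207·21)) = 308000 / (1 + 30.58974·0.012946)
= 308000 / 1.396 ≈ 220630.01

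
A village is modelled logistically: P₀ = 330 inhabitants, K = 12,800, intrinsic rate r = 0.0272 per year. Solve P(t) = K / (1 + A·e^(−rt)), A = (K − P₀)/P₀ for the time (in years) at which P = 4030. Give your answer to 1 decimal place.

A = (12800 − 330)/330 = 37.78788
4030 = 12800/(1 + 37.78788·e^(−0.0272t)) → 1 + 37.78788·e^(−0.0272t) = 3.17618
e^(−0.0272t) = 0.057589 → t = ln(17.36433)/0.0272 = 2.85442/0.0272

t ≈ 104.9 years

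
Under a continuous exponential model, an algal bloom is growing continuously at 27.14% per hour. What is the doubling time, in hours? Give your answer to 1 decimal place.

doubling time ≈ 2.6 hours

doubling time = ln(2) / |r| = 0.69315 / 0.2714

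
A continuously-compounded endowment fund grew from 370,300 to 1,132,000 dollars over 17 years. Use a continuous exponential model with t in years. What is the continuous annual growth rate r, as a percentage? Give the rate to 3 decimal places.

r ≈ 6.573% per year

1132000 = 370300 · e^(r·17)
e^(17r) = 1132000/370300 = 3.05698
r = ln(3.05698) / 17 = 1.11743 / 17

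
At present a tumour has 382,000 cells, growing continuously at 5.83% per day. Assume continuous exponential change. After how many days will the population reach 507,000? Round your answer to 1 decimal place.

507000 = 382000 · e^(0.0583·t)
t = ln(507000/382000) / 0.0583 = ln(1.32723) / 0.0583 = 0.28309 / 0.0583

t ≈ 4.9 days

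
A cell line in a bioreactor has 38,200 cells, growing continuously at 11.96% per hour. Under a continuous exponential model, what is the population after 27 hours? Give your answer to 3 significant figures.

≈ 965,000 cells

P(27) = 38200 · e^(0.1196·27) = 38200 · e^(3.2292)
= 38200 · 25.25944 ≈ 964910.66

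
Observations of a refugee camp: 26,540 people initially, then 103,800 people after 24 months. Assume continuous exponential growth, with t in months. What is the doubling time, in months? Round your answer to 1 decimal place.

r = ln(103800/26540) / 24 = ln(3.91108) / 24 ≈ 0.056826 per month
doubling time = ln 2 / |r| = 0.69315 / 0.056826

doubling time ≈ 12.2 months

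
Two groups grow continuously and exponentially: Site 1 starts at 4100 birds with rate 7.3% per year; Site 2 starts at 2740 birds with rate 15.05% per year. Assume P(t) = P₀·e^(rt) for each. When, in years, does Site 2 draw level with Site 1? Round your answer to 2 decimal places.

4100·e^(0.073t) = 2740·e^(0.1505t)
4100/2740 = e^((0.1505 − 0.073)t) → ln(1.49635) = 0.0775·t
t = 0.40303 / 0.0775

t ≈ 5.20 years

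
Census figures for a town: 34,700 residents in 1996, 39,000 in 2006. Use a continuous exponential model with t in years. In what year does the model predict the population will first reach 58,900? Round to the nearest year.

r = ln(39000/34700) / 10 = 0.11682/10 ≈ 0.011682 per year
t = ln(58900/34700) / r = 0.5291/0.011682 ≈ 45.29 years after 1996

year 2041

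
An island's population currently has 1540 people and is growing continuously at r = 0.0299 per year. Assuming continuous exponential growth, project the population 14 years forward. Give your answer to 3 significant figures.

≈ 2,340 people

P(14) = 1540 · e^(0.0299·14) = 1540 · e^(0.4186)
= 1540 · 1.51983 ≈ 2340.54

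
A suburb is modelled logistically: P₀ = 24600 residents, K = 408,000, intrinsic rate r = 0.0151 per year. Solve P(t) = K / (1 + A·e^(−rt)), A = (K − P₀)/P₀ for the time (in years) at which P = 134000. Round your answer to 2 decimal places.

A = (408000 − 24600)/24600 = 15.58537
134000 = 408000/(1 + 15.58537·e^(−0.0151t)) → 1 + 15.58537·e^(−0.0151t) = 3.04478
e^(−0.0151t) = 0.131198 → t = ln(7.62204)/0.0151 = 2.03104/0.0151

t ≈ 134.51 years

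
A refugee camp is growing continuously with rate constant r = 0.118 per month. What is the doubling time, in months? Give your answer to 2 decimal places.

doubling time ≈ 5.87 months

doubling time = ln(2) / |r| = 0.69315 / 0.118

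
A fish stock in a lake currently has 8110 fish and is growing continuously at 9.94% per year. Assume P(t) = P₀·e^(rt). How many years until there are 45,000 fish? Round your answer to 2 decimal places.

t ≈ 17.24 years

45000 = 8110 · e^(0.0994·t)
t = ln(45000/8110) / 0.0994 = ln(5.54871) / 0.0994 = 1.71356 / 0.0994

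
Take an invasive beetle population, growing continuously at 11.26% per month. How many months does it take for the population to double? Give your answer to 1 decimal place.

doubling time = ln(2) / |r| = 0.69315 / 0.1126

doubling time ≈ 6.2 months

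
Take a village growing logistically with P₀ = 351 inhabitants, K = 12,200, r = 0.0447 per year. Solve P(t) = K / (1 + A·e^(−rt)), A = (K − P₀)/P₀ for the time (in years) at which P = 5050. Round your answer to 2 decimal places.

A = (12200 − 351)/351 = 33.75783
5050 = 12200/(1 + 33.75783·e^(−0.0447t)) → 1 + 33.75783·e^(−0.0447t) = 2.41584
e^(−0.0447t) = 0.041941 → t = ln(23.84295)/0.0447 = 3.17149/0.0447

t ≈ 70.95 years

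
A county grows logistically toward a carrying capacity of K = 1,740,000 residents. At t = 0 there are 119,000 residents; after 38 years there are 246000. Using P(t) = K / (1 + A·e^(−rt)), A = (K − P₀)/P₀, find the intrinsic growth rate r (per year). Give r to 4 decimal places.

r ≈ 0.0213 per year

A = (1740000 − 119000)/119000 = 13.62185
246000 = 1740000/(1 + 13.62185·e^(−r·38)) → e^(−38r) = (7.07317 − 1)/13.62185 = 0.44584
r = −ln(0.44584)/38 = 0.80779/38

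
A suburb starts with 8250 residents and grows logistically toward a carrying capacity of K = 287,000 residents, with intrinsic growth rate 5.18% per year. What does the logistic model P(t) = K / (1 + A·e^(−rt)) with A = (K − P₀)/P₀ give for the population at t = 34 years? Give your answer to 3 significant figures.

A = (287000 − 8250)/8250 = 33.78788
P(34) = 287000 / (1 + 33.78788·e^(−0.0518·34)) = 287000 / (1 + 33.78788·0.171839)
= 287000 / 6.80606 ≈ 42168.31

≈ 42,200 residents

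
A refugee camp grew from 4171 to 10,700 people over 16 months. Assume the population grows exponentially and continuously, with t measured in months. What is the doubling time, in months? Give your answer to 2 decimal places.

r = ln(10700/4171) / 16 = ln(2.56533) / 16 ≈ 0.05888 per month
doubling time = ln 2 / |r| = 0.69315 / 0.05888

doubling time ≈ 11.77 months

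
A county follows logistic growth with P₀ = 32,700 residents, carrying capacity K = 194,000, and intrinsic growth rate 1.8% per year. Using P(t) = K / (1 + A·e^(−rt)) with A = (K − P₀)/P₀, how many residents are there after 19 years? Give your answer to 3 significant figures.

≈ 43,100 residents

A = (194000 − 32700)/32700 = 4.93272
P(19) = 194000 / (1 + 4.93272·e^(−0.018·19)) = 194000 / (1 + 4.93272·0.710348)
= 194000 / 4.50395 ≈ 43073.3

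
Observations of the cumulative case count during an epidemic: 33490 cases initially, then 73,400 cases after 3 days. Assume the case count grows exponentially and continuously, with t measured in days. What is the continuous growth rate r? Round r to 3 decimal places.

73400 = 33490 · e^(r·3)
e^(3r) = 73400/33490 = 2.1917
r = ln(2.1917) / 3 = 0.78468 / 3

r ≈ 0.262 per day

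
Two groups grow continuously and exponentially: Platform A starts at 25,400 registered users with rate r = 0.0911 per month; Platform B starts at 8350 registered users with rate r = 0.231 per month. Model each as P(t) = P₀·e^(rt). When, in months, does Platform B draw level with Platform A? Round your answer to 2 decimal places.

25400·e^(0.0911t) = 8350·e^(0.231t)
25400/8350 = e^((0.231 − 0.0911)t) → ln(3.04192) = 0.1399·t
t = 1.11249 / 0.1399

t ≈ 7.95 months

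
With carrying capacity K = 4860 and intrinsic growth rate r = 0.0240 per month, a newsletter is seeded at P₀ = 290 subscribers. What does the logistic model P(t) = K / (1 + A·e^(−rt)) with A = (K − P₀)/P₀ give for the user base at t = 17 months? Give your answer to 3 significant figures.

≈ 423 subscribers

A = (4860 − 290)/290 = 15.75862
P(17) = 4860 / (1 + 15.75862·e^(−0.024·17)) = 4860 / (1 + 15.75862·0.664979)
= 4860 / 11.47915 ≈ 423.38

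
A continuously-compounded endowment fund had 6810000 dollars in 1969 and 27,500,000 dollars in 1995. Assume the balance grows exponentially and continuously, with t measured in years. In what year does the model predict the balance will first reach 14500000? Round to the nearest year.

year 1983

r = ln(27500000/6810000) / 26 = 1.39579/26 ≈ 0.053684 per year
t = ln(14500000/6810000) / r = 0.75576/0.053684 ≈ 14.08 years after 1969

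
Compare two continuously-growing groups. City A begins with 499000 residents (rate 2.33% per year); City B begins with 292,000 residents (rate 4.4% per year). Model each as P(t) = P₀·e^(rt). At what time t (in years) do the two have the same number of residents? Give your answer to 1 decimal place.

t ≈ 25.9 years

499000·e^(0.0233t) = 292000·e^(0.044t)
499000/292000 = e^((0.044 − 0.0233)t) → ln(1.7089) = 0.0207·t
t = 0.53585 / 0.0207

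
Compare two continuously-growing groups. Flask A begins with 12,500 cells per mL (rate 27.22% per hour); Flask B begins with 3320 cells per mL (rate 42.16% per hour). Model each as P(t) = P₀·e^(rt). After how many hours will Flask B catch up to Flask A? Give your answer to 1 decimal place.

12500·e^(0.2722t) = 3320·e^(0.4216t)
12500/3320 = e^((0.4216 − 0.2722)t) → ln(3.76506) = 0.1494·t
t = 1.32576 / 0.1494

t ≈ 8.9 hours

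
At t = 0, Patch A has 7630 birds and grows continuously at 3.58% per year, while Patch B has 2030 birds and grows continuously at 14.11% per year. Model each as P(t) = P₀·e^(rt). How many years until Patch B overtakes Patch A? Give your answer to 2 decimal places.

7630·e^(0.0358t) = 2030·e^(0.1411t)
7630/2030 = e^((0.1411 − 0.0358)t) → ln(3.75862) = 0.1053·t
t = 1.32405 / 0.1053

t ≈ 12.57 years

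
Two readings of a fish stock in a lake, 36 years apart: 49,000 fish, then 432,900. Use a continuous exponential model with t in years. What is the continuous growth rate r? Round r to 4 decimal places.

432900 = 49000 · e^(r·36)
e^(36r) = 432900/49000 = 8.83469
r = ln(8.83469) / 36 = 2.17869 / 36

r ≈ 0.0605 per year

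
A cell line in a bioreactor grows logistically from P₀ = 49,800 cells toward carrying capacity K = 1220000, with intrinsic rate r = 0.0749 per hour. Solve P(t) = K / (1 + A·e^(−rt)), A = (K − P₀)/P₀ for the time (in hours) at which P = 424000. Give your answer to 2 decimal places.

A = (1220000 − 49800)/49800 = 23.49799
424000 = 1220000/(1 + 23.49799·e^(−0.0749t)) → 1 + 23.49799·e^(−0.0749t) = 2.87736
e^(−0.0749t) = 0.079894 → t = ln(12.51652)/0.0749 = 2.52705/0.0749

t ≈ 33.74 hours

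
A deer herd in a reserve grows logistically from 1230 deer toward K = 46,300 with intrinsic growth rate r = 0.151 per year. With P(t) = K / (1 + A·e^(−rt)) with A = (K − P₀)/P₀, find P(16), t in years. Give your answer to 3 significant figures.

A = (46300 − 1230)/1230 = 36.64228
P(16) = 46300 / (1 + 36.64228·e^(−0.151·16)) = 46300 / (1 + 36.64228·0.089278)
= 46300 / 4.27135 ≈ 10839.66

≈ 10,800 deer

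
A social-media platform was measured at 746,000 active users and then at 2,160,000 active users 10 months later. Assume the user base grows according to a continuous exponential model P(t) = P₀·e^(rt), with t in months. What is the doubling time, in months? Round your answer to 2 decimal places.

r = ln(2160000/746000) / 10 = ln(2.89544) / 10 ≈ 0.106314 per month
doubling time = ln 2 / |r| = 0.69315 / 0.106314

doubling time ≈ 6.52 months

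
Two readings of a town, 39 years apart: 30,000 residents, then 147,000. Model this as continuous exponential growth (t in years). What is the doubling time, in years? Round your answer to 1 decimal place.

doubling time ≈ 17.0 years

r = ln(147000/30000) / 39 = ln(4.9) / 39 ≈ 0.04075 per year
doubling time = ln 2 / |r| = 0.69315 / 0.04075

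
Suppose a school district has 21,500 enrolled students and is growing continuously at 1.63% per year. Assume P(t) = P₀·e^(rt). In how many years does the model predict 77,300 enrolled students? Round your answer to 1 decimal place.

77300 = 21500 · e^(0.0163·t)
t = ln(77300/21500) / 0.0163 = ln(3.59535) / 0.0163 = 1.27964 / 0.0163

t ≈ 78.5 years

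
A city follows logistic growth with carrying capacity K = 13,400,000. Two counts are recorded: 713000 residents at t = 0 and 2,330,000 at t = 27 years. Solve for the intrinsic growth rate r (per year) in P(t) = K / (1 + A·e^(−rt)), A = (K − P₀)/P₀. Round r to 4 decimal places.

r ≈ 0.0489 per year

A = (13400000 − 713000)/713000 = 17.79383
2330000 = 13400000/(1 + 17.79383·e^(−r·27)) → e^(−27r) = (5.75107 − 1)/17.79383 = 0.267007
r = −ln(0.267007)/27 = 1.32048/27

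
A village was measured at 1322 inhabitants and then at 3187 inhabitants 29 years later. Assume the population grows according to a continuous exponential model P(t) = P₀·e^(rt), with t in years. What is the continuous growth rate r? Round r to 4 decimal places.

3187 = 1322 · e^(r·29)
e^(29r) = 3187/1322 = 2.41074
r = ln(2.41074) / 29 = 0.87993 / 29

r ≈ 0.0303 per year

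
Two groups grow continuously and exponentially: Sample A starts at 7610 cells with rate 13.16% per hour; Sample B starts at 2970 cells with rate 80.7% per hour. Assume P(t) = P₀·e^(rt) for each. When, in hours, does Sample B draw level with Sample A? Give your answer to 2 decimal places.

t ≈ 1.39 hours

7610·e^(0.1316t) = 2970·e^(0.807t)
7610/2970 = e^((0.807 − 0.1316)t) → ln(2.56229) = 0.6754·t
t = 0.9409 / 0.6754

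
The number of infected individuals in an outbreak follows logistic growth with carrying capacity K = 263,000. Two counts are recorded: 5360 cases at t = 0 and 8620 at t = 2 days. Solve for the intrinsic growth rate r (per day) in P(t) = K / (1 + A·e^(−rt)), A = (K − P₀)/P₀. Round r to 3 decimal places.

r ≈ 0.244 per day

A = (263000 − 5360)/5360 = 48.06716
8620 = 263000/(1 + 48.06716·e^(−r·2)) → e^(−2r) = (30.51044 − 1)/48.06716 = 0.613942
r = −ln(0.613942)/2 = 0.48786/2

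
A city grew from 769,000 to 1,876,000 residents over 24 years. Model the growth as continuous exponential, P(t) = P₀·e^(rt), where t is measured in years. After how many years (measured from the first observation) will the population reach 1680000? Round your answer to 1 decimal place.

t ≈ 21.0 years

r = ln(1876000/769000) / 24 ≈ 0.037159 per year
t = ln(1680000/769000) / r = 0.78146 / 0.037159 ≈ 21.03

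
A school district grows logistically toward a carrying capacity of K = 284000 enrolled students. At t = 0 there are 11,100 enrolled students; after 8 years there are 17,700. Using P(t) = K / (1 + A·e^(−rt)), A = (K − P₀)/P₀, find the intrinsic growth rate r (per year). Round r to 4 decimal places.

r ≈ 0.0614 per year

A = (284000 − 11100)/11100 = 24.58559
17700 = 284000/(1 + 24.58559·e^(−r·8)) → e^(−8r) = (16.0452 − 1)/24.58559 = 0.611952
r = −ln(0.611952)/8 = 0.4911/8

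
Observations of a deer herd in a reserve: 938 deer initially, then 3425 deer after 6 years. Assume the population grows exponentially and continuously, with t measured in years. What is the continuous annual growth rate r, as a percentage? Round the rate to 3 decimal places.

3425 = 938 · e^(r·6)
e^(6r) = 3425/938 = 3.65139
r = ln(3.65139) / 6 = 1.29511 / 6

r ≈ 21.585% per year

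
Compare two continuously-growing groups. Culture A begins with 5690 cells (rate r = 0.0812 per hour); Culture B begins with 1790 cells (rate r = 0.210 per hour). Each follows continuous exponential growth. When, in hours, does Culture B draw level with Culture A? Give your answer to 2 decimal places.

t ≈ 8.98 hours

5690·e^(0.0812t) = 1790·e^(0.21t)
5690/1790 = e^((0.21 − 0.0812)t) → ln(3.17877) = 0.1288·t
t = 1.15649 / 0.1288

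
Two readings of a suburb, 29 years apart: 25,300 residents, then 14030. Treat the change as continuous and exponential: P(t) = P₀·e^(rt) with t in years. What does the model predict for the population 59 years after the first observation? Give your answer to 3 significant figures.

≈ 7,620 residents

r = ln(14030/25300) / 29 ≈ -0.020331 per year
P(59) = 25300 · e^(-0.020331·59) = 25300 · 0.30133 ≈ 7623.69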